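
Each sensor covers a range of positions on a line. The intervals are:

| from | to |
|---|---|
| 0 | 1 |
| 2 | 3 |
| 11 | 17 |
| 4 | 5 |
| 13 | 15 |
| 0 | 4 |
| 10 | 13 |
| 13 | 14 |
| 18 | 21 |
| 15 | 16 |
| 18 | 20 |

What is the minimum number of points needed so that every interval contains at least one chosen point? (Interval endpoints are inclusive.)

6

Sort by right endpoint; whenever an interval is uncovered, place a point at its right end.
Sorted: [0,1] [2,3] [0,4] [4,5] [10,13] [13,14] [13,15] [15,16] [11,17] [18,20] [18,21]
{[0,1]} hit by 1; {[2,3],[0,4]} hit by 3; {[4,5]} hit by 5; {[10,13],[13,14],[13,15]} hit by 13; {[15,16],[11,17]} hit by 16; {[18,20],[18,21]} hit by 20.
Points: 1, 3, 5, 13, 16, 20 (6 total).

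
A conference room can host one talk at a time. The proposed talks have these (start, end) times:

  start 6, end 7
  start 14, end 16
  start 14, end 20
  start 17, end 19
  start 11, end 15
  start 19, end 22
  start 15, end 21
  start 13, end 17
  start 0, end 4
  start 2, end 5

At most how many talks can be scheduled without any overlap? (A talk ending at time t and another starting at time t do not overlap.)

Sorted by end: (0,4)  (2,5)  (6,7)  (11,15)  (14,16)  (13,17)  (17,19)  (14,20)  (15,21)  (19,22)
take (0,4); skip (2,5); take (6,7); take (11,15); skip (14,16); take (17,19); take (19,22).
Selected 5 talks.

5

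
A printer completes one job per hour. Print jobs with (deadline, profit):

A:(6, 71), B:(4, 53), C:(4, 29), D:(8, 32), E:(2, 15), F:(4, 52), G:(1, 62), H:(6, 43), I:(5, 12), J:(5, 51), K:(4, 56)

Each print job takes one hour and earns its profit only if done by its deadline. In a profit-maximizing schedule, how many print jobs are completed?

7

Take jobs in profit order; each goes to the latest open slot no later than its deadline.
By profit: A(d6,71), G(d1,62), K(d4,56), B(d4,53), F(d4,52), J(d5,51), H(d6,43), D(d8,32), C(d4,29), E(d2,15), I(d5,12)
A→slot 6; G→slot 1; K→slot 4; B→slot 3; F→slot 2; J→slot 5; H skipped; D→slot 8; C skipped; E skipped; I skipped.
7 of 11 scheduled.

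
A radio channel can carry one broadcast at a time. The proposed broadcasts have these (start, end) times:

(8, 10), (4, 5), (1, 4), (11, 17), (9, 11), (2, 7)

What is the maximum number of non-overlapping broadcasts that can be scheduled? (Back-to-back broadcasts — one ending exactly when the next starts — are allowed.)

Greedy by earliest finish: after sorting by end time, pick each interval compatible with the last pick.
Sorted by end: (1,4)  (4,5)  (2,7)  (8,10)  (9,11)  (11,17)
take (1,4); take (4,5); skip (2,7); take (8,10); take (11,17).
Selected 4 broadcasts.

4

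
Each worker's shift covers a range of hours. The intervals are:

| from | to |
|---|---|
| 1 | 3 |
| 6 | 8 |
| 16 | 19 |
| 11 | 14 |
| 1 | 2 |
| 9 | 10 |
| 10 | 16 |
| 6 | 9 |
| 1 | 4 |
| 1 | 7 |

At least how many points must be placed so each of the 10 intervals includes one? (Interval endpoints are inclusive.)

Sorted: [1,2] [1,3] [1,4] [1,7] [6,8] [6,9] [9,10] [11,14] [10,16] [16,19]
{[1,2],[1,3],[1,4],[1,7]} hit by 2; {[6,8],[6,9]} hit by 8; {[9,10]} hit by 10; {[11,14],[10,16]} hit by 14; {[16,19]} hit by 19.
Points: 2, 8, 10, 14, 19 (5 total).

5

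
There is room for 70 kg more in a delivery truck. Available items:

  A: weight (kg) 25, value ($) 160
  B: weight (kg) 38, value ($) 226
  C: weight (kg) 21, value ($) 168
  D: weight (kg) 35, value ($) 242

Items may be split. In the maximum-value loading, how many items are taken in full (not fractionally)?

2

Ratios (sorted): C 8.00, D 6.91, A 6.40, B 5.95
take C (21 @ 168); take D (35 @ 242); take 14/25 of A → 89.60. Capacity used 70/70.
2 item(s) taken whole; one partial (take 14/25 of A).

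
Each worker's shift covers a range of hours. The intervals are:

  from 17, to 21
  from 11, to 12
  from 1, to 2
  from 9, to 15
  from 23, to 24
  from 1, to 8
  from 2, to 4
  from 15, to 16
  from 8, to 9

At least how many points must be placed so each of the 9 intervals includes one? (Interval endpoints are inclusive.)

6

Sorted: [1,2] [2,4] [1,8] [8,9] [11,12] [9,15] [15,16] [17,21] [23,24]
{[1,2],[2,4],[1,8]} hit by 2; {[8,9]} hit by 9; {[11,12],[9,15]} hit by 12; {[15,16]} hit by 16; {[17,21]} hit by 21; {[23,24]} hit by 24.
Points: 2, 9, 12, 16, 21, 24 (6 total).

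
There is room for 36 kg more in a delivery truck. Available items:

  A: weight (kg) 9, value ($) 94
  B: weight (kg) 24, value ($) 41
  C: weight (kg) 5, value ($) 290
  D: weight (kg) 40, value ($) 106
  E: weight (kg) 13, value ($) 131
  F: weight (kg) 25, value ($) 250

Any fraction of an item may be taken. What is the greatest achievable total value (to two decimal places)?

605.00

Greedy by value/weight ratio, highest first.
Order: C (290/5=58.00) > A (94/9=10.44) > E (131/13=10.08) > F (250/25=10.00) > D (106/40=2.65) > B (41/24=1.71)
Fill: take C (5 @ 290) → take A (9 @ 94) → take E (13 @ 131) → take 9/25 of F → 90.00; 36/36 used.
Total value = 605.00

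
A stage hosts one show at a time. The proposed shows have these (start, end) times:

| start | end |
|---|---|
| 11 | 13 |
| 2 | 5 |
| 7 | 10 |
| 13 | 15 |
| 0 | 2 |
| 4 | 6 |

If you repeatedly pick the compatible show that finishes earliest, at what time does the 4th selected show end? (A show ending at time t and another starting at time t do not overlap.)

Sorted by end: (0,2)  (2,5)  (4,6)  (7,10)  (11,13)  (13,15)
take (0,2); take (2,5); take (7,10); take (11,13); take (13,15).
Selected: (0,2) (2,5) (7,10) (11,13) (13,15)

13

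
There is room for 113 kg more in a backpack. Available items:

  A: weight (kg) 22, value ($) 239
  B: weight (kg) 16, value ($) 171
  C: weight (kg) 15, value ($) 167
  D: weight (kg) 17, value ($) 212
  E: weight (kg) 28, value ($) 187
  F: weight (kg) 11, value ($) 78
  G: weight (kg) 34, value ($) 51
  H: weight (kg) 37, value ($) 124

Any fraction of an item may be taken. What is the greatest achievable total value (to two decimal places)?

Order: D (212/17=12.47) > C (167/15=11.13) > A (239/22=10.86) > B (171/16=10.69) > F (78/11=7.09) > E (187/28=6.68) > H (124/37=3.35) > G (51/34=1.50)
Fill: take D (17 @ 212) → take C (15 @ 167) → take A (22 @ 239) → take B (16 @ 171) → take F (11 @ 78) → take E (28 @ 187) → take 4/37 of H → 13.41; 113/113 used.
Total value = 1067.41

1067.41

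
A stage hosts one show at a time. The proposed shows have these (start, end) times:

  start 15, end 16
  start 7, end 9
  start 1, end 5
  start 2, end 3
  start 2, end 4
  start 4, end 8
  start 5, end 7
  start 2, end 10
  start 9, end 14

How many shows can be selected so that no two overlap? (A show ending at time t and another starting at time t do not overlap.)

Greedy by earliest finish: after sorting by end time, pick each interval compatible with the last pick.
Sorted by end: (2,3)  (2,4)  (1,5)  (5,7)  (4,8)  (7,9)  (2,10)  (9,14)  (15,16)
take (2,3); take (5,7); take (7,9); skip (2,10); take (9,14); take (15,16).
Selected 5 shows.

5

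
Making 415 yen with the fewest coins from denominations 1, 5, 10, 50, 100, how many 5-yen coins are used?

1

Greedy: take as many of the largest coin as possible, then repeat with the remainder.
415 = 4×100 + 1×10 + 1×5
Count of 5: 1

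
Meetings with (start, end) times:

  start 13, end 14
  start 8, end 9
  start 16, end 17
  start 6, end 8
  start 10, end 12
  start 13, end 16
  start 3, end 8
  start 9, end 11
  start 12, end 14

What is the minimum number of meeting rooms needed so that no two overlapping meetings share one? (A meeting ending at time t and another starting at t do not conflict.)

The answer is the maximum number of intervals overlapping at any instant.
Events (time:±→running): 3:+→1 6:+→2 8:-→1 8:-→0 8:+→1 9:-→0 9:+→1 10:+→2 11:-→1 12:-→0 12:+→1 13:+→2 13:+→3 … peak 3.

3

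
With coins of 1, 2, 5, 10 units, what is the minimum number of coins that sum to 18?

18 − 1×10→8 − 1×5→3 − 1×2→1 − 1×1→0
Total coins = 1 + 1 + 1 + 1 = 4

4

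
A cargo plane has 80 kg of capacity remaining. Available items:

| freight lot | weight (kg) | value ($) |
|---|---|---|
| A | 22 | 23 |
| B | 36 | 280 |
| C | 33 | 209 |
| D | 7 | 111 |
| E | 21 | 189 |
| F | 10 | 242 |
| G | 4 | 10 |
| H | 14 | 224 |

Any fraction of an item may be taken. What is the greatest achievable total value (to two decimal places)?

983.78

Ratios (sorted): F 24.20, H 16.00, D 15.86, E 9.00, B 7.78, C 6.33, G 2.50, A 1.05
take F (10 @ 242); take H (14 @ 224); take D (7 @ 111); take E (21 @ 189); take 28/36 of B → 217.78. Capacity used 80/80.
Total value = 983.78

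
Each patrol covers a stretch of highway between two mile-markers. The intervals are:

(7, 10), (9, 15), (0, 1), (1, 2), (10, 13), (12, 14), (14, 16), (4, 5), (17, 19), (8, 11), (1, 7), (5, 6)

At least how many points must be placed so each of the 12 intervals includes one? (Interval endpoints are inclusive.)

5

Process intervals by earliest right end; each time one isn't hit yet, stab at its right endpoint.
By right end: [0,1]  [1,2]  [4,5]  [5,6]  [1,7]  [7,10]  [8,11]  [10,13]  [12,14]  [9,15]  [14,16]  [17,19]
[0,1] uncovered → point at 1; [4,5] uncovered → point at 5; [7,10] uncovered → point at 10; [12,14] uncovered → point at 14; [17,19] uncovered → point at 19.
Points: 1, 5, 10, 14, 19 (5 total).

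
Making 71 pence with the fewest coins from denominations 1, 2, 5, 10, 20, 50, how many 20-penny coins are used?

1

Use the largest denomination that fits, subtract, and repeat.
71 = 1×50 + 1×20 + 1×1
Count of 20: 1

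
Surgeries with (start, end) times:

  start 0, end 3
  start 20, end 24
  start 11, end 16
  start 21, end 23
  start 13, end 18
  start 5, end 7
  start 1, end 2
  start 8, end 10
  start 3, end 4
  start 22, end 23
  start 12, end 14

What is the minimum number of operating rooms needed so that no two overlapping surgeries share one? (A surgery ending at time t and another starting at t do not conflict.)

3

Events (time:±→running): 0:+→1 1:+→2 2:-→1 3:-→0 3:+→1 4:-→0 5:+→1 7:-→0 8:+→1 10:-→0 11:+→1 12:+→2 13:+→3 … peak 3.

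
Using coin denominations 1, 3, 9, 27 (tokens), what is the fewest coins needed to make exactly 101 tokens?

Use the largest denomination that fits, subtract, and repeat.
101 − 3×27→20 − 2×9→2 − 2×1→0
Total coins = 3 + 2 + 2 = 7

7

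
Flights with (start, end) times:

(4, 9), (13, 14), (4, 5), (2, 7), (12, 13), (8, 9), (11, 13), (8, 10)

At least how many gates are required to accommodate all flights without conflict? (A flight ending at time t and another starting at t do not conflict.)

Count concurrent intervals with a sweep; the peak is the room count.
Events (time:±→running): 2:+→1 4:+→2 4:+→3 … peak 3.

3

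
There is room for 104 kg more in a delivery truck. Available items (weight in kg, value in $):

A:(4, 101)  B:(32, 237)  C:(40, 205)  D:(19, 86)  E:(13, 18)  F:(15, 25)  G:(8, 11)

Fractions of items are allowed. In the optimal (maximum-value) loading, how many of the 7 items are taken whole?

Sort by value per unit weight and fill in that order.
Ratios (sorted): A 25.25, B 7.41, C 5.12, D 4.53, F 1.67, E 1.38, G 1.38
take A (4 @ 101); take B (32 @ 237); take C (40 @ 205); take D (19 @ 86); take 9/15 of F → 15.00. Capacity used 104/104.
4 item(s) taken whole; one partial (take 9/15 of F).

4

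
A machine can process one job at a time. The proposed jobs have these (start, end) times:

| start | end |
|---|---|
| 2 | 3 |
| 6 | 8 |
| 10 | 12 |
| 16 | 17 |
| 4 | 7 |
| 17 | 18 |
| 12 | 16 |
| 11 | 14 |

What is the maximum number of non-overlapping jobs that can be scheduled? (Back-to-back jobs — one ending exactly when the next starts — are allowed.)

By end time: (2,3), (4,7), (6,8), (10,12), (11,14), (12,16), (16,17), (17,18).
Pick (2,3); next start ≥ 3 → (4,7); next start ≥ 7 → (10,12); next start ≥ 12 → (12,16); next start ≥ 16 → (16,17); next start ≥ 17 → (17,18).
Selected 6 jobs.

6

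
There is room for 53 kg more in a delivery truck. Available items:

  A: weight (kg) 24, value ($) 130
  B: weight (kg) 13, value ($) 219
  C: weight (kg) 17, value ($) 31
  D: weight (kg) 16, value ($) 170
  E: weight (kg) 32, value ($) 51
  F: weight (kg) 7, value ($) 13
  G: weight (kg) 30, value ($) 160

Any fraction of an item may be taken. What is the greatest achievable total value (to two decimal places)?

Order: B (219/13=16.85) > D (170/16=10.62) > A (130/24=5.42) > G (160/30=5.33) > F (13/7=1.86) > C (31/17=1.82) > E (51/32=1.59)
Fill: take B (13 @ 219) → take D (16 @ 170) → take A (24 @ 130); 53/53 used.
Total value = 519.00

519.00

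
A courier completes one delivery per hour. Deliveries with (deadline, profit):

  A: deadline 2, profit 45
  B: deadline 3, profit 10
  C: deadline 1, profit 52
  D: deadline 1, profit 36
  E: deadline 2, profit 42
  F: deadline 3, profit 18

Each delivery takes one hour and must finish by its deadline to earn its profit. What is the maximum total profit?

Sort by profit descending; place each in the latest free slot ≤ its deadline.
By profit: C(d1,52), A(d2,45), E(d2,42), D(d1,36), F(d3,18), B(d3,10)
C→slot 1; A→slot 2; E skipped; D skipped; F→slot 3; B skipped.
Profit = 52 + 45 + 18 = 115

115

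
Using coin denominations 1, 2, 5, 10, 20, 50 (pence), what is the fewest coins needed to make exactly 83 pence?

83 = 1×50 + 1×20 + 1×10 + 1×2 + 1×1
Total coins = 1 + 1 + 1 + 1 + 1 = 5

5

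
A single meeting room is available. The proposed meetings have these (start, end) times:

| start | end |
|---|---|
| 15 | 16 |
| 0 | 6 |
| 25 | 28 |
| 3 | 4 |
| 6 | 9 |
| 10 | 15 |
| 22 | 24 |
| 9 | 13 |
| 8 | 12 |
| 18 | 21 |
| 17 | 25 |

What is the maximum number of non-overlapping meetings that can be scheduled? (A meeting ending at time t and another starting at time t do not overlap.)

By end time: (3,4), (0,6), (6,9), (8,12), (9,13), (10,15), (15,16), (18,21), (22,24), (17,25), (25,28).
Pick (3,4); next start ≥ 4 → (6,9); next start ≥ 9 → (9,13); next start ≥ 13 → (15,16); next start ≥ 16 → (18,21); next start ≥ 21 → (22,24); next start ≥ 24 → (25,28).
Selected 7 meetings.

7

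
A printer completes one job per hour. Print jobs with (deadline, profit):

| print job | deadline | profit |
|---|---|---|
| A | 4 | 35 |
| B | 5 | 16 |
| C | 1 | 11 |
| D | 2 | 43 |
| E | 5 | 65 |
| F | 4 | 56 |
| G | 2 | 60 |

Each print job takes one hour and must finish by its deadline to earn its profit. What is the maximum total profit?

Profit order: E=65 G=60 F=56 D=43 A=35 B=16 C=11
Assign: E→slot 5, G→slot 2, F→slot 4, D→slot 1, A→slot 3, B skipped, C skipped.
Slots: [1:D] [2:G] [3:A] [4:F] [5:E]
Profit = 43 + 60 + 35 + 56 + 65 = 259

259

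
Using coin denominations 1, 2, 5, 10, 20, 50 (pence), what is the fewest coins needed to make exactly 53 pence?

53 = 1×50 + 1×2 + 1×1
Total coins = 1 + 1 + 1 = 3

3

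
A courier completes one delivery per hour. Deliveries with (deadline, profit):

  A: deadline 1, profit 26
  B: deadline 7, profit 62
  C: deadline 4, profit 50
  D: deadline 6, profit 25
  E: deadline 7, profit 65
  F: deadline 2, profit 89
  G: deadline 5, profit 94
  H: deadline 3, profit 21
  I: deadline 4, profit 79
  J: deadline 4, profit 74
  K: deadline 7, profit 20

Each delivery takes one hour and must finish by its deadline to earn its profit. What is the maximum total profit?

Take jobs in profit order; each goes to the latest open slot no later than its deadline.
By profit: G(d5,94), F(d2,89), I(d4,79), J(d4,74), E(d7,65), B(d7,62), C(d4,50), A(d1,26), D(d6,25), H(d3,21), K(d7,20)
G→slot 5; F→slot 2; I→slot 4; J→slot 3; E→slot 7; B→slot 6; C→slot 1; A skipped; D skipped; H skipped; K skipped.
Profit = 50 + 89 + 74 + 79 + 94 + 62 + 65 = 513

513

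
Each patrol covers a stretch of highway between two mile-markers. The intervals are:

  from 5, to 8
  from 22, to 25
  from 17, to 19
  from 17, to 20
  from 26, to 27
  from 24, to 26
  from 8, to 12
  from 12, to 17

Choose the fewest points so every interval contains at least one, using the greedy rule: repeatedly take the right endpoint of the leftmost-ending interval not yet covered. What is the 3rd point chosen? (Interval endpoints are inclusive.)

25

Sorted: [5,8] [8,12] [12,17] [17,19] [17,20] [22,25] [24,26] [26,27]
{[5,8],[8,12]} hit by 8; {[12,17],[17,19],[17,20]} hit by 17; {[22,25],[24,26]} hit by 25; {[26,27]} hit by 27.
Points: 8, 17, 25, 27 (4 total).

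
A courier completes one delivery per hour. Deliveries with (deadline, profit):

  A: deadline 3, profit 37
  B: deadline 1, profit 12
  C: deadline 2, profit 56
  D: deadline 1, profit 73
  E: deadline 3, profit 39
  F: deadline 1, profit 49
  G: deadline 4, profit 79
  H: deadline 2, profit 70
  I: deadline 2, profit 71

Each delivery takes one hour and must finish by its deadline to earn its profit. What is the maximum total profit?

262

Sort by profit descending; place each in the latest free slot ≤ its deadline.
Profit order: G=79 D=73 I=71 H=70 C=56 F=49 E=39 A=37 B=12
Assign: G→slot 4, D→slot 1, I→slot 2, H skipped, C skipped, F skipped, E→slot 3, A skipped, B skipped.
Slots: [1:D] [2:I] [3:E] [4:G]
Profit = 73 + 71 + 39 + 79 = 262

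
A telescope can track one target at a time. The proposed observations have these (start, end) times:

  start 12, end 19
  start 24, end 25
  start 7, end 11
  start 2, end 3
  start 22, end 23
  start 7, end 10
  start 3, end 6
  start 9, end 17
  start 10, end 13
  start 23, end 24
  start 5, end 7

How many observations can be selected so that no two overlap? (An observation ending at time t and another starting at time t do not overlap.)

7

Greedy by earliest finish: after sorting by end time, pick each interval compatible with the last pick.
Sorted by end: (2,3)  (3,6)  (5,7)  (7,10)  (7,11)  (10,13)  (9,17)  (12,19)  (22,23)  (23,24)  (24,25)
take (2,3); take (3,6); take (7,10); skip (7,11); take (10,13); skip (12,19); take (22,23); take (23,24); take (24,25).
Selected 7 observations.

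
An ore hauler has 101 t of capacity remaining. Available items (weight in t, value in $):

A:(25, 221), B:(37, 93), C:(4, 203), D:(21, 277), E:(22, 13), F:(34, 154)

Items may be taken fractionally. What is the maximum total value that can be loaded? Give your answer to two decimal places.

Sort by value per unit weight and fill in that order.
Order: C (203/4=50.75) > D (277/21=13.19) > A (221/25=8.84) > F (154/34=4.53) > B (93/37=2.51) > E (13/22=0.59)
Fill: take C (4 @ 203) → take D (21 @ 277) → take A (25 @ 221) → take F (34 @ 154) → take 17/37 of B → 42.73; 101/101 used.
Total value = 897.73

897.73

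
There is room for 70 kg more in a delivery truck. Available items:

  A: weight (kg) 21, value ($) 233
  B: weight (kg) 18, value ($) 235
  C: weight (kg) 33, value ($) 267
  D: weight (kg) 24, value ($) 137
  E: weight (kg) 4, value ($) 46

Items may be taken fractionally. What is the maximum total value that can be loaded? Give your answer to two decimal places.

732.45

Sort by value per unit weight and fill in that order.
Ratios (sorted): B 13.06, E 11.50, A 11.10, C 8.09, D 5.71
take B (18 @ 235); take E (4 @ 46); take A (21 @ 233); take 27/33 of C → 218.45. Capacity used 70/70.
Total value = 732.45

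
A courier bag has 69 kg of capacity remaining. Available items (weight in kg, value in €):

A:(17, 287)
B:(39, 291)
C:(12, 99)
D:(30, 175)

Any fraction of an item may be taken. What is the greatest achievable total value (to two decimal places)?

682.83

Ratios (sorted): A 16.88, C 8.25, B 7.46, D 5.83
take A (17 @ 287); take C (12 @ 99); take B (39 @ 291); take 1/30 of D → 5.83. Capacity used 69/69.
Total value = 682.83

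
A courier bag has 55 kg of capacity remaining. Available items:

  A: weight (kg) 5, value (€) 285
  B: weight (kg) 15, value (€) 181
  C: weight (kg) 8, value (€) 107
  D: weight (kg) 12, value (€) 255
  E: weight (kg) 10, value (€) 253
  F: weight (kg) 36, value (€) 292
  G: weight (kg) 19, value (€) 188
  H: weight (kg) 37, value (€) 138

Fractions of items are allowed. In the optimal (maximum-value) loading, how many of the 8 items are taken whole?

Sort by value per unit weight and fill in that order.
Ratios (sorted): A 57.00, E 25.30, D 21.25, C 13.38, B 12.07, G 9.89, F 8.11, H 3.73
take A (5 @ 285); take E (10 @ 253); take D (12 @ 255); take C (8 @ 107); take B (15 @ 181); take 5/19 of G → 49.47. Capacity used 55/55.
5 item(s) taken whole; one partial (take 5/19 of G).

5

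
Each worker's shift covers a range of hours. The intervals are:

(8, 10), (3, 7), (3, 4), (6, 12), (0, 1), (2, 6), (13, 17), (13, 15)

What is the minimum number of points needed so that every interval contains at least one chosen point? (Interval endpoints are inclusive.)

4

Sort by right endpoint; whenever an interval is uncovered, place a point at its right end.
By right end: [0,1]  [3,4]  [2,6]  [3,7]  [8,10]  [6,12]  [13,15]  [13,17]
[0,1] uncovered → point at 1; [3,4] uncovered → point at 4; [8,10] uncovered → point at 10; [13,15] uncovered → point at 15.
Points: 1, 4, 10, 15 (4 total).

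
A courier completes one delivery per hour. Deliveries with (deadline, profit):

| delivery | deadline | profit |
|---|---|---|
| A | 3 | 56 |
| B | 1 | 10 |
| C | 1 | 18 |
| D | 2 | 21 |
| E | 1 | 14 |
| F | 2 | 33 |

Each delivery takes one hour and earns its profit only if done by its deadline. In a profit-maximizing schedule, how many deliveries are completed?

Profit order: A=56 F=33 D=21 C=18 E=14 B=10
Assign: A→slot 3, F→slot 2, D→slot 1, C skipped, E skipped, B skipped.
Slots: [1:D] [2:F] [3:A]
3 of 6 scheduled.

3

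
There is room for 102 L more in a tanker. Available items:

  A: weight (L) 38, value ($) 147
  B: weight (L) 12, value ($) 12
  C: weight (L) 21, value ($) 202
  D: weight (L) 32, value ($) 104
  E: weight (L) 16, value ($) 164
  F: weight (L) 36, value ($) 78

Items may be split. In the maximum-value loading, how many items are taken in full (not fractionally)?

Order: E (164/16=10.25) > C (202/21=9.62) > A (147/38=3.87) > D (104/32=3.25) > F (78/36=2.17) > B (12/12=1.00)
Fill: take E (16 @ 164) → take C (21 @ 202) → take A (38 @ 147) → take 27/32 of D → 87.75; 102/102 used.
3 item(s) taken whole; one partial (take 27/32 of D).

3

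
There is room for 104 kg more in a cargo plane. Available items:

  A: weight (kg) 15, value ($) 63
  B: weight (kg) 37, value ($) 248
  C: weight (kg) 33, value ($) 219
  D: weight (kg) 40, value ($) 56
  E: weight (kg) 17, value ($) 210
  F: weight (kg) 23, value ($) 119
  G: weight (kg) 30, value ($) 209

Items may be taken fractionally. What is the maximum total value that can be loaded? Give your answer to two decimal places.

799.73

Ratios (sorted): E 12.35, G 6.97, B 6.70, C 6.64, F 5.17, A 4.20, D 1.40
take E (17 @ 210); take G (30 @ 209); take B (37 @ 248); take 20/33 of C → 132.73. Capacity used 104/104.
Total value = 799.73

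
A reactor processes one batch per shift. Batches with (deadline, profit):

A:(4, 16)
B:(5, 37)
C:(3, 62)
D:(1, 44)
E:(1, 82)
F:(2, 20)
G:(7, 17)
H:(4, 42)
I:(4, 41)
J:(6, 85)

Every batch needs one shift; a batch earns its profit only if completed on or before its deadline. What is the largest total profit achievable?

Sort by profit descending; place each in the latest free slot ≤ its deadline.
Profit order: J=85 E=82 C=62 D=44 H=42 I=41 B=37 F=20 G=17 A=16
Assign: J→slot 6, E→slot 1, C→slot 3, D skipped, H→slot 4, I→slot 2, B→slot 5, F skipped, G→slot 7, A skipped.
Slots: [1:E] [2:I] [3:C] [4:H] [5:B] [6:J] [7:G]
Profit = 82 + 41 + 62 + 42 + 37 + 85 + 17 = 366

366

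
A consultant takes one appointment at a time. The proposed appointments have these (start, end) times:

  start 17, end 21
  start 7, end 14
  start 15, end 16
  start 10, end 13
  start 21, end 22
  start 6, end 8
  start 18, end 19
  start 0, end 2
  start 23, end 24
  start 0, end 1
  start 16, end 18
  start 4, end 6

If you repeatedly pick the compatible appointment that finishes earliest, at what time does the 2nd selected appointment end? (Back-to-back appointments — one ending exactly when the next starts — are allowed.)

6

Order by finish time; keep every interval that doesn't clash with the previous kept one.
Sorted by end: (0,1)  (0,2)  (4,6)  (6,8)  (10,13)  (7,14)  (15,16)  (16,18)  (18,19)  (17,21)  (21,22)  (23,24)
take (0,1); skip (0,2); take (4,6); take (6,8); take (10,13); take (15,16); take (16,18); take (18,19); take (21,22); take (23,24).
Selected: (0,1) (4,6) (6,8) (10,13) (15,16) (16,18) (18,19) (21,22) (23,24)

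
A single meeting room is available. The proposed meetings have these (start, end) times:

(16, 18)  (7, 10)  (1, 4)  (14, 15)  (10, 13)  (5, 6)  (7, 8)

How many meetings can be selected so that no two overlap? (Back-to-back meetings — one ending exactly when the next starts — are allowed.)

6

Sorted by end: (1,4)  (5,6)  (7,8)  (7,10)  (10,13)  (14,15)  (16,18)
take (1,4); take (5,6); take (7,8); skip (7,10); take (10,13); take (14,15); take (16,18).
Selected 6 meetings.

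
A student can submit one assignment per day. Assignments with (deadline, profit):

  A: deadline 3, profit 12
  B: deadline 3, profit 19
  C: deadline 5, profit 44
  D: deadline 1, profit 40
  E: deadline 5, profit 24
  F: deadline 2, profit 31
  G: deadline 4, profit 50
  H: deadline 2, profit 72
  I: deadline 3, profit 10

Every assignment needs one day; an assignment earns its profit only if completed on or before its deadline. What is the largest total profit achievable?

Take jobs in profit order; each goes to the latest open slot no later than its deadline.
By profit: H(d2,72), G(d4,50), C(d5,44), D(d1,40), F(d2,31), E(d5,24), B(d3,19), A(d3,12), I(d3,10)
H→slot 2; G→slot 4; C→slot 5; D→slot 1; F skipped; E→slot 3; B skipped; A skipped; I skipped.
Profit = 40 + 72 + 24 + 50 + 44 = 230

230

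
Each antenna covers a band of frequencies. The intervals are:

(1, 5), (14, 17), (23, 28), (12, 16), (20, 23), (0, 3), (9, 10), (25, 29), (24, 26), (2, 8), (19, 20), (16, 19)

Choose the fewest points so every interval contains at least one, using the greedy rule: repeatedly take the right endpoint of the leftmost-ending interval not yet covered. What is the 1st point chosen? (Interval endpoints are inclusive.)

3

Process intervals by earliest right end; each time one isn't hit yet, stab at its right endpoint.
By right end: [0,3]  [1,5]  [2,8]  [9,10]  [12,16]  [14,17]  [16,19]  [19,20]  [20,23]  [24,26]  [23,28]  [25,29]
[0,3] uncovered → point at 3; [9,10] uncovered → point at 10; [12,16] uncovered → point at 16; [19,20] uncovered → point at 20; [24,26] uncovered → point at 26.
Points: 3, 10, 16, 20, 26 (5 total).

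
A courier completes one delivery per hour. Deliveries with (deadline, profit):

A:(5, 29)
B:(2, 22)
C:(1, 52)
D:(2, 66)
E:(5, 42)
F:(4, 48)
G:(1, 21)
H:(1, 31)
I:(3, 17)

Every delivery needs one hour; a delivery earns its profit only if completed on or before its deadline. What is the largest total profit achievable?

By profit: D(d2,66), C(d1,52), F(d4,48), E(d5,42), H(d1,31), A(d5,29), B(d2,22), G(d1,21), I(d3,17)
D→slot 2; C→slot 1; F→slot 4; E→slot 5; H skipped; A→slot 3; B skipped; G skipped; I skipped.
Profit = 52 + 66 + 29 + 48 + 42 = 237

237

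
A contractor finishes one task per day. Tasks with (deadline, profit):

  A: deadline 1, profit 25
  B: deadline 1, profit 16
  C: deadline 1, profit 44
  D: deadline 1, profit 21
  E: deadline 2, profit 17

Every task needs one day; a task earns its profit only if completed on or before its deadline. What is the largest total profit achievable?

Sort by profit descending; place each in the latest free slot ≤ its deadline.
By profit: C(d1,44), A(d1,25), D(d1,21), E(d2,17), B(d1,16)
C→slot 1; A skipped; D skipped; E→slot 2; B skipped.
Profit = 44 + 17 = 61

61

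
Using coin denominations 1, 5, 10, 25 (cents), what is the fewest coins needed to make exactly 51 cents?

3

51 − 2×25→1 − 1×1→0
Total coins = 2 + 1 = 3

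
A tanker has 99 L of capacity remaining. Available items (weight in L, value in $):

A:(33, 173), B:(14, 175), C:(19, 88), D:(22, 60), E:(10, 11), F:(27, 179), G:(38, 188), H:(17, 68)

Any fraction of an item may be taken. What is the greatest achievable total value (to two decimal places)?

650.68

Order: B (175/14=12.50) > F (179/27=6.63) > A (173/33=5.24) > G (188/38=4.95) > C (88/19=4.63) > H (68/17=4.00) > D (60/22=2.73) > E (11/10=1.10)
Fill: take B (14 @ 175) → take F (27 @ 179) → take A (33 @ 173) → take 25/38 of G → 123.68; 99/99 used.
Total value = 650.68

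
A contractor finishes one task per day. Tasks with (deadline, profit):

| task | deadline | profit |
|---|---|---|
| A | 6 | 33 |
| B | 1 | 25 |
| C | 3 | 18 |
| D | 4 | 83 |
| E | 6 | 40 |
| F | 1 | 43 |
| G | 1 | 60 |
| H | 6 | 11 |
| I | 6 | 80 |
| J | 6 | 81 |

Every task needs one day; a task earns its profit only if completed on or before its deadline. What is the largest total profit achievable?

By profit: D(d4,83), J(d6,81), I(d6,80), G(d1,60), F(d1,43), E(d6,40), A(d6,33), B(d1,25), C(d3,18), H(d6,11)
D→slot 4; J→slot 6; I→slot 5; G→slot 1; F skipped; E→slot 3; A→slot 2; B skipped; C skipped; H skipped.
Profit = 60 + 33 + 40 + 83 + 80 + 81 = 377

377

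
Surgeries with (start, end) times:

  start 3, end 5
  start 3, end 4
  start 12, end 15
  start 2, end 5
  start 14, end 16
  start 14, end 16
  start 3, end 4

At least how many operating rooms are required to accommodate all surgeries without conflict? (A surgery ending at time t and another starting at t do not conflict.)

4

Count concurrent intervals with a sweep; the peak is the room count.
Events (time:±→running): 2:+→1 3:+→2 3:+→3 3:+→4 … peak 4.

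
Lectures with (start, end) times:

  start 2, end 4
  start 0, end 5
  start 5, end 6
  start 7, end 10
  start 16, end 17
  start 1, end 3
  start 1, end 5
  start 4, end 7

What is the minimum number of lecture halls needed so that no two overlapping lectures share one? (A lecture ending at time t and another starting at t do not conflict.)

The answer is the maximum number of intervals overlapping at any instant.
Events (time:±→running): 0:+→1 1:+→2 1:+→3 2:+→4 … peak 4.

4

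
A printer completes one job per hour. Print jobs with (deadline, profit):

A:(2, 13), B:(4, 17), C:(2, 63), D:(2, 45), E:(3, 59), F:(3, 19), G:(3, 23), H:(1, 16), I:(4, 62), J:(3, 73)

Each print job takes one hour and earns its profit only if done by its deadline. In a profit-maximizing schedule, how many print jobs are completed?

Sort by profit descending; place each in the latest free slot ≤ its deadline.
By profit: J(d3,73), C(d2,63), I(d4,62), E(d3,59), D(d2,45), G(d3,23), F(d3,19), B(d4,17), H(d1,16), A(d2,13)
J→slot 3; C→slot 2; I→slot 4; E→slot 1; D skipped; G skipped; F skipped; B skipped; H skipped; A skipped.
4 of 10 scheduled.

4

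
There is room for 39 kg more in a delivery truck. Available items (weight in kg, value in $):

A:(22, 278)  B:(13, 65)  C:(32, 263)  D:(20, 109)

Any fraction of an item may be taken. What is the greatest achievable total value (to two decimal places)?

417.72

Order: A (278/22=12.64) > C (263/32=8.22) > D (109/20=5.45) > B (65/13=5.00)
Fill: take A (22 @ 278) → take 17/32 of C → 139.72; 39/39 used.
Total value = 417.72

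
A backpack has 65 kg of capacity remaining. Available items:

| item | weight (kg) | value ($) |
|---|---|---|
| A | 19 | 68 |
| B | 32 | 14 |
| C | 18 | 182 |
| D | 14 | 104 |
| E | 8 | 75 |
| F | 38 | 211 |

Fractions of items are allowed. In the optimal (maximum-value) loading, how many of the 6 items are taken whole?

3

Ratios (sorted): C 10.11, E 9.38, D 7.43, F 5.55, A 3.58, B 0.44
take C (18 @ 182); take E (8 @ 75); take D (14 @ 104); take 25/38 of F → 138.82. Capacity used 65/65.
3 item(s) taken whole; one partial (take 25/38 of F).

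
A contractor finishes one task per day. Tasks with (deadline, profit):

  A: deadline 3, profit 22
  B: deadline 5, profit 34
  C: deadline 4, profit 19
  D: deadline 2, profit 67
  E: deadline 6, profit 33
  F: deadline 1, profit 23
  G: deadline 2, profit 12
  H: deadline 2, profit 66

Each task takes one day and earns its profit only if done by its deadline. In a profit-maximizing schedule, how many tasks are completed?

Take jobs in profit order; each goes to the latest open slot no later than its deadline.
By profit: D(d2,67), H(d2,66), B(d5,34), E(d6,33), F(d1,23), A(d3,22), C(d4,19), G(d2,12)
D→slot 2; H→slot 1; B→slot 5; E→slot 6; F skipped; A→slot 3; C→slot 4; G skipped.
6 of 8 scheduled.

6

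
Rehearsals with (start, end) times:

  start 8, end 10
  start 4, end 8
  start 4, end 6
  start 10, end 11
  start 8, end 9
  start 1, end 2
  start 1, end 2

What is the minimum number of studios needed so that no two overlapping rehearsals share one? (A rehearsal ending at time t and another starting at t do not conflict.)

2

starts: [1, 1, 4, 4, 8, 8, 10]
ends:   [2, 2, 6, 8, 9, 10, 11]
s1→1 s1→2  — peak 2.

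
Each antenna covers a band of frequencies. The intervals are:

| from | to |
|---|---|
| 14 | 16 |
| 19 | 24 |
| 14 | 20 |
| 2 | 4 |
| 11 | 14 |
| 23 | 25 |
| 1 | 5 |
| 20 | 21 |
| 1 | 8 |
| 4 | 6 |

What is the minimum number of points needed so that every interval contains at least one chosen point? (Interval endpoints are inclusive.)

4

Sort by right endpoint; whenever an interval is uncovered, place a point at its right end.
By right end: [2,4]  [1,5]  [4,6]  [1,8]  [11,14]  [14,16]  [14,20]  [20,21]  [19,24]  [23,25]
[2,4] uncovered → point at 4; [11,14] uncovered → point at 14; [20,21] uncovered → point at 21; [23,25] uncovered → point at 25.
Points: 4, 14, 21, 25 (4 total).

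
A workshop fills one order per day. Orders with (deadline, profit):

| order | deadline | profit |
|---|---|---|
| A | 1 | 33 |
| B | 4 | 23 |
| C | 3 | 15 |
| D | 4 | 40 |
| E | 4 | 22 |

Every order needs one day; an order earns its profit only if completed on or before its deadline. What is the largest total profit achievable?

118

Take jobs in profit order; each goes to the latest open slot no later than its deadline.
Profit order: D=40 A=33 B=23 E=22 C=15
Assign: D→slot 4, A→slot 1, B→slot 3, E→slot 2, C skipped.
Slots: [1:A] [2:E] [3:B] [4:D]
Profit = 33 + 22 + 23 + 40 = 118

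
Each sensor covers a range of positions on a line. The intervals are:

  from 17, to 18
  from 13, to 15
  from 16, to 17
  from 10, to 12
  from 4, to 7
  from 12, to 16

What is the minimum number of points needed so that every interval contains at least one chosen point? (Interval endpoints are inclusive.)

4

Sorted: [4,7] [10,12] [13,15] [12,16] [16,17] [17,18]
{[4,7]} hit by 7; {[10,12]} hit by 12; {[13,15],[12,16]} hit by 15; {[16,17],[17,18]} hit by 17.
Points: 7, 12, 15, 17 (4 total).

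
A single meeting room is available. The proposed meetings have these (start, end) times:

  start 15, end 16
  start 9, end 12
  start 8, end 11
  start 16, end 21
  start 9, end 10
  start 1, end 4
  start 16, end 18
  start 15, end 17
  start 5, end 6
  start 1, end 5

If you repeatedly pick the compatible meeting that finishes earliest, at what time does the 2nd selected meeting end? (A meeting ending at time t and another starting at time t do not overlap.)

By end time: (1,4), (1,5), (5,6), (9,10), (8,11), (9,12), (15,16), (15,17), (16,18), (16,21).
Pick (1,4); next start ≥ 4 → (5,6); next start ≥ 6 → (9,10); next start ≥ 10 → (15,16); next start ≥ 16 → (16,18).
Selected: (1,4) (5,6) (9,10) (15,16) (16,18)

6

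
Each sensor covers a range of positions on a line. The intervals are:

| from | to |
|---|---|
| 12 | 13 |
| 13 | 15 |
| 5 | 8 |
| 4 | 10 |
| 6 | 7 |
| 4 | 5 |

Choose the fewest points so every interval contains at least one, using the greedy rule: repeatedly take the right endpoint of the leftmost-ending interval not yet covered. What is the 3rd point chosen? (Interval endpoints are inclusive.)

Sort by right endpoint; whenever an interval is uncovered, place a point at its right end.
By right end: [4,5]  [6,7]  [5,8]  [4,10]  [12,13]  [13,15]
[4,5] uncovered → point at 5; [6,7] uncovered → point at 7; [12,13] uncovered → point at 13.
Points: 5, 7, 13 (3 total).

13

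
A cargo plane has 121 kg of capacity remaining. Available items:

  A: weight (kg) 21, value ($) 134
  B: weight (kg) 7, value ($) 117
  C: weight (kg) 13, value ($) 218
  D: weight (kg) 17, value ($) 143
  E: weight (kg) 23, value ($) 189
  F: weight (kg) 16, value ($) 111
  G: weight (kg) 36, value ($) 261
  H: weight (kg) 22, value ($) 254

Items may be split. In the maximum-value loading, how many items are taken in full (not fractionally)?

6

Ratios (sorted): C 16.77, B 16.71, H 11.55, D 8.41, E 8.22, G 7.25, F 6.94, A 6.38
take C (13 @ 218); take B (7 @ 117); take H (22 @ 254); take D (17 @ 143); take E (23 @ 189); take G (36 @ 261); take 3/16 of F → 20.81. Capacity used 121/121.
6 item(s) taken whole; one partial (take 3/16 of F).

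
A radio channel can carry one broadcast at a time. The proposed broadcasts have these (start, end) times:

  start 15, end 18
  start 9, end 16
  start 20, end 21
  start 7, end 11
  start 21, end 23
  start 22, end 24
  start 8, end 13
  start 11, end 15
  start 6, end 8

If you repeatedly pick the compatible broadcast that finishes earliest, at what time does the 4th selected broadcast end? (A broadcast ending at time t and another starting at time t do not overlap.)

21

Greedy by earliest finish: after sorting by end time, pick each interval compatible with the last pick.
Sorted by end: (6,8)  (7,11)  (8,13)  (11,15)  (9,16)  (15,18)  (20,21)  (21,23)  (22,24)
take (6,8); take (8,13); skip (9,16); take (15,18); take (20,21); take (21,23).
Selected: (6,8) (8,13) (15,18) (20,21) (21,23)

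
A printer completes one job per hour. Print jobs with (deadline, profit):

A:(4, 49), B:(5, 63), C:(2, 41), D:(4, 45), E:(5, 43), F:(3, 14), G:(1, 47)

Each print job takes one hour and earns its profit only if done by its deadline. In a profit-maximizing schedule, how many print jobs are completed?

5

Sort by profit descending; place each in the latest free slot ≤ its deadline.
Profit order: B=63 A=49 G=47 D=45 E=43 C=41 F=14
Assign: B→slot 5, A→slot 4, G→slot 1, D→slot 3, E→slot 2, C skipped, F skipped.
Slots: [1:G] [2:E] [3:D] [4:A] [5:B]
5 of 7 scheduled.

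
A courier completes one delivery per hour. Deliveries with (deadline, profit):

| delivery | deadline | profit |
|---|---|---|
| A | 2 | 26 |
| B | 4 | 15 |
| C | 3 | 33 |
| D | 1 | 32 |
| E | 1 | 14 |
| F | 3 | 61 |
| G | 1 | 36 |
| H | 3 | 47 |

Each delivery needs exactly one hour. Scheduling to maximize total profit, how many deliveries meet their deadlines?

By profit: F(d3,61), H(d3,47), G(d1,36), C(d3,33), D(d1,32), A(d2,26), B(d4,15), E(d1,14)
F→slot 3; H→slot 2; G→slot 1; C skipped; D skipped; A skipped; B→slot 4; E skipped.
4 of 8 scheduled.

4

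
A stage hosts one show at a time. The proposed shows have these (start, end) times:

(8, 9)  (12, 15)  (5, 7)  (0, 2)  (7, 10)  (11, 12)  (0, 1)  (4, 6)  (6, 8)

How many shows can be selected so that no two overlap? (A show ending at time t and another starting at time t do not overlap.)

Sort by end time and greedily take each interval whose start is ≥ the last chosen end.
By end time: (0,1), (0,2), (4,6), (5,7), (6,8), (8,9), (7,10), (11,12), (12,15).
Pick (0,1); next start ≥ 1 → (4,6); next start ≥ 6 → (6,8); next start ≥ 8 → (8,9); next start ≥ 9 → (11,12); next start ≥ 12 → (12,15).
Selected 6 shows.

6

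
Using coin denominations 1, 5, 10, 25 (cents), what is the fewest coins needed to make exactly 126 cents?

Greedy: take as many of the largest coin as possible, then repeat with the remainder.
126 − 5×25→1 − 1×1→0
Total coins = 5 + 1 = 6

6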